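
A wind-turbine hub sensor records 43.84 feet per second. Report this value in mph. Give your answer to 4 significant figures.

1 ft/s = 0.681818 mph, so 43.84 × 0.681818 = 29.89 mph.

29.89 mph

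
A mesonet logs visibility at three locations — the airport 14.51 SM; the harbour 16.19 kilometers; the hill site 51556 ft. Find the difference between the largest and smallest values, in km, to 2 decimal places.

the airport: 14.51 SM = 23.3516 km.
the hill site: 51556 ft = 15.7143 km.
Spread: 23.3516 − 15.7143 = 7.64 km.

7.64 km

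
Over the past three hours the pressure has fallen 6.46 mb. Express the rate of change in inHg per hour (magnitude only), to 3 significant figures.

6.46 mb / 3 h × 0.02953 inHg/mb = 0.0636 inHg/h.

0.0636 inHg per hour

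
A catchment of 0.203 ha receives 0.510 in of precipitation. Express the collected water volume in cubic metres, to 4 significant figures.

Depth: 0.510 in × 25.4 = 12.954 mm.
Area: 0.203 ha = 2030 m².
1 mm over 1 m² is 1 L, so volume = 12.954 × 2030 = 26296.62 L = 26.30 m³.

26.30 cubic metres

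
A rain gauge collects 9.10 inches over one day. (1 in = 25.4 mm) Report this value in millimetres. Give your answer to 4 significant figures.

231.1 mm

1 in = 25.4 mm, so 9.10 × 25.4 = 231.1 mm.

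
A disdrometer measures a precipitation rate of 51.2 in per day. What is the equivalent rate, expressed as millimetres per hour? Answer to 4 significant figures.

51.2 in/day × 25.4 mm/in × 0.0416667 day/hour = 54.19 mm/hour.

54.19 mm/hour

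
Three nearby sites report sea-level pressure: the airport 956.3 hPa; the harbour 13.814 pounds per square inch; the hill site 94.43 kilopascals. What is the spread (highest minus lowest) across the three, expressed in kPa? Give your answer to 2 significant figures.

1.2 kPa

the airport: 956.3 hPa = 95.630 kPa.
the harbour: 13.814 psi = 95.244 kPa.
Spread: 95.630 − 94.430 = 1.2 kPa.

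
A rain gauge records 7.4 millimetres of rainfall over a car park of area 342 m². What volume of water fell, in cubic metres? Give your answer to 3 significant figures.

1 mm over 1 m² is 1 L, so volume = 7.4 × 342 = 2530.8 L = 2.53 m³.

2.53 cubic metres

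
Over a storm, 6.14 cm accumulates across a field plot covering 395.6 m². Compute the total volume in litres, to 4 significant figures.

24290 litres

Depth: 6.14 cm × 10 = 61.4 mm.
1 mm over 1 m² is 1 L, so volume = 61.4 × 395.6 = 24289.84 L ≈ 24290 L.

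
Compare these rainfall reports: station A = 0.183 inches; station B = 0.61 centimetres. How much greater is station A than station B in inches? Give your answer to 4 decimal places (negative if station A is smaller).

station B: 0.61 cm = 0.240157 in.
Difference: 0.183000 − 0.240157 = -0.0572 in.

-0.0572 in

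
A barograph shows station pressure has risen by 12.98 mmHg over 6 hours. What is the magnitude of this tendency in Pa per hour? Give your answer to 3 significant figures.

12.98 mmHg / 6 h × 133.322 Pa/mmHg = 288 Pa/h.

288 Pa per hour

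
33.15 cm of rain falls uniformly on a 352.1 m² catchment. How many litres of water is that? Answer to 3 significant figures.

117000 litres

Depth: 33.15 cm × 10 = 331.5 mm.
1 mm over 1 m² is 1 L, so volume = 331.5 × 352.1 = 116721.15 L ≈ 117000 L.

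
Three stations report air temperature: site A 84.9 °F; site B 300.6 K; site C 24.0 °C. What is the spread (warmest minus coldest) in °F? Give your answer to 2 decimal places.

site A: 84.9 °F = 29.389 °C.
site B: 300.6 K = 27.450 °C.
Spread: 29.389 − 24.000 = 5.389 °C = 9.70 °F.

9.70 °F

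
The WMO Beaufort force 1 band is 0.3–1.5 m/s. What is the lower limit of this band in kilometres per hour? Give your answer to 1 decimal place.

0.3–1.5 m/s × 3.6 = 1.1–5.4 km/h.

1.1 km/h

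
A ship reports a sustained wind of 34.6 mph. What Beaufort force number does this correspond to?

Beaufort force 7

34.6 mph = 15.5 m/s, which is Beaufort 7 (near gale, 13.9–17.1 m/s).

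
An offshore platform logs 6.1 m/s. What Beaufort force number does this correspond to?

6.1 m/s lies in the Beaufort 4 band (moderate breeze, 5.5–7.9 m/s).

Beaufort force 4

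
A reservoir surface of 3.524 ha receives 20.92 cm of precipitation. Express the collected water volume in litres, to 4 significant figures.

Depth: 20.92 cm × 10 = 209.2 mm.
Area: 3.524 ha = 35240 m².
1 mm over 1 m² is 1 L, so volume = 209.2 × 35240 = 7372208 L ≈ 7372000 L.

7372000 litres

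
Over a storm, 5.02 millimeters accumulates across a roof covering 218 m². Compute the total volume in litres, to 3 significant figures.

1090 litres

1 mm over 1 m² is 1 L, so volume = 5.02 × 218 = 1094.36 L ≈ 1090 L.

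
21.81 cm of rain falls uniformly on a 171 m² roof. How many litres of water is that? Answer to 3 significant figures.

Depth: 21.81 cm × 10 = 218.1 mm.
1 mm over 1 m² is 1 L, so volume = 218.1 × 171 = 37295.1 L ≈ 37300 L.

37300 litres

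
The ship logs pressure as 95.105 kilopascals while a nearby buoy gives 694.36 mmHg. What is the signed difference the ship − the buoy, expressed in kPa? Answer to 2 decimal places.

2.53 kPa

the buoy: 694.36 mmHg = 92.5737 kPa.
Difference: 95.1050 − 92.5737 = 2.53 kPa.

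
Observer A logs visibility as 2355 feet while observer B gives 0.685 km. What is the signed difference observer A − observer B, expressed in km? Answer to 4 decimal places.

0.0328 km

observer A: 2355 ft = 0.717804 km.
Difference: 0.717804 − 0.685000 = 0.0328 km.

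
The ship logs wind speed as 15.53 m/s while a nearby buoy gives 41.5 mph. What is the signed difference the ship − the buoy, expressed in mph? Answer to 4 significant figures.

the ship: 15.53 m/s = 34.73962 mph.
Difference: 34.73962 − 41.50000 = -6.760 mph.

-6.760 mph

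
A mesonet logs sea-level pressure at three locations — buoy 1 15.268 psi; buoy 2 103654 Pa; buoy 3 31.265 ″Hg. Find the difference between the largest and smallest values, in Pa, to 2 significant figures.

buoy 1: 15.268 psi = 105269.15 Pa.
buoy 3: 31.265 inHg = 105875.45 Pa.
Spread: 105875.45 − 103654.00 = 2200 Pa.

2200 Pa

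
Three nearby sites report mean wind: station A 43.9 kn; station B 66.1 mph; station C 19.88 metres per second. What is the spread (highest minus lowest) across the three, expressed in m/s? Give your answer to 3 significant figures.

station A: 43.9 kt = 22.5841 m/s.
station B: 66.1 mph = 29.5493 m/s.
Spread: 29.5493 − 19.8800 = 9.67 m/s.

9.67 m/s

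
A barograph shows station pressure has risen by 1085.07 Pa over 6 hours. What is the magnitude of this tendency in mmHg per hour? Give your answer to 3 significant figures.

1085.07 Pa / 6 h × 0.00750062 mmHg/Pa = 1.36 mmHg/h.

1.36 mmHg per hour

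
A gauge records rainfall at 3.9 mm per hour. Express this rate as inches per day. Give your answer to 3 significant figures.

3.69 in/day

3.9 mm/hour × 0.0393701 in/mm × 24 hour/day = 3.69 in/day.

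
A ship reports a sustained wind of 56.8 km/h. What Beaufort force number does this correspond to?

Beaufort force 7

56.8 km/h = 15.8 m/s, which is Beaufort 7 (near gale, 13.9–17.1 m/s).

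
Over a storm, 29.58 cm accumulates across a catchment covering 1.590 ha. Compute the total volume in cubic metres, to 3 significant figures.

4700 cubic metres

Depth: 29.58 cm × 10 = 295.8 mm.
Area: 1.590 ha = 15900 m².
1 mm over 1 m² is 1 L, so volume = 295.8 × 15900 = 4703220 L = 4700 m³.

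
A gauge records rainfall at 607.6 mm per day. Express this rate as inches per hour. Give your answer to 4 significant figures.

0.9967 in/hour

607.6 mm/day × 0.0393701 in/mm × 0.0416667 day/hour = 0.9967 in/hour.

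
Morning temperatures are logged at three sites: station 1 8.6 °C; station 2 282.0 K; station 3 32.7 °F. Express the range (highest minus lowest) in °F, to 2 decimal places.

15.23 °F

station 2: 282.0 K = 8.850 °C.
station 3: 32.7 °F = 0.389 °C.
Spread: 8.850 − 0.389 = 8.461 °C = 15.23 °F.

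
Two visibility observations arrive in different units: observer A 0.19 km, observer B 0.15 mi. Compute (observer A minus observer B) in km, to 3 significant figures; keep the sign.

observer B: 0.15 SM = 0.241402 km.
Difference: 0.190000 − 0.241402 = -0.0514 km.

-0.0514 km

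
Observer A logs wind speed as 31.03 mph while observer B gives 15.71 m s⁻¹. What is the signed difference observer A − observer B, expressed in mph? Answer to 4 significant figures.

-4.112 mph

observer B: 15.71 m/s = 35.14227 mph.
Difference: 31.03000 − 35.14227 = -4.112 mph.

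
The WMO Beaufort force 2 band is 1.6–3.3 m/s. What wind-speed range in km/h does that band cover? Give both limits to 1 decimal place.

5.8 to 11.9 km/h

1.6–3.3 m/s × 3.6 = 5.8–11.9 km/h.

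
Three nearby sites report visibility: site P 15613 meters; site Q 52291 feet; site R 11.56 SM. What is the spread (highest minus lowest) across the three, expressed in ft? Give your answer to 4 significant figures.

9813 ft

site P: 15613 m = 51223.75 ft.
site R: 11.56 SM = 61036.80 ft.
Spread: 61036.80 − 51223.75 = 9813 ft.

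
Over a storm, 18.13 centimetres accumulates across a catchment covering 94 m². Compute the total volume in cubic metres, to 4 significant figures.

Depth: 18.13 cm × 10 = 181.3 mm.
1 mm over 1 m² is 1 L, so volume = 181.3 × 94 = 17042.2 L = 17.04 m³.

17.04 cubic metres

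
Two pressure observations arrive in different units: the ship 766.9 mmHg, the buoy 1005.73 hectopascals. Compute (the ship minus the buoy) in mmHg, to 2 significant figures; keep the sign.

13 mmHg

the buoy: 1005.73 hPa = 754.36 mmHg.
Difference: 766.90 − 754.36 = 13 mmHg.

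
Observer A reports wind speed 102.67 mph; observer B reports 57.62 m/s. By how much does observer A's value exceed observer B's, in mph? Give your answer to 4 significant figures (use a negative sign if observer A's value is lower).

observer B: 57.62 m/s = 128.8923 mph.
Difference: 102.6700 − 128.8923 = -26.22 mph.

-26.22 mph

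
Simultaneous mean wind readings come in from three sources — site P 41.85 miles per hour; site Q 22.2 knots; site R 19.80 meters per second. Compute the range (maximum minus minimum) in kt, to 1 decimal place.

site P: 41.85 mph = 36.367 kt.
site R: 19.80 m/s = 38.488 kt.
Spread: 38.488 − 22.200 = 16.3 kt.

16.3 kt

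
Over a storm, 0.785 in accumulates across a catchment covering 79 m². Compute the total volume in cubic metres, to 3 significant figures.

Depth: 0.785 in × 25.4 = 19.939 mm.
1 mm over 1 m² is 1 L, so volume = 19.939 × 79 = 1575.181 L = 1.58 m³.

1.58 cubic metres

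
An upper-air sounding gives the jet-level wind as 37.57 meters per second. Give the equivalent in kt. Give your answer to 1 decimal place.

1 m/s = 1.94384 kt, so 37.57 × 1.94384 = 73.0 kt.

73.0 kt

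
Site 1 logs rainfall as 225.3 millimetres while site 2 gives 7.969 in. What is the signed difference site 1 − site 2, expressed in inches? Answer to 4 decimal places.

site 1: 225.3 mm = 8.870079 in.
Difference: 8.870079 − 7.969000 = 0.9011 in.

0.9011 in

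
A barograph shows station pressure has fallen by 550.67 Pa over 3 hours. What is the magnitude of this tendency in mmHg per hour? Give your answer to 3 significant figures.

1.38 mmHg per hour

550.67 Pa / 3 h × 0.00750062 mmHg/Pa = 1.38 mmHg/h.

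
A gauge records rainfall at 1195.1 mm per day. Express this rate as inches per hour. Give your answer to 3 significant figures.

1.96 in/hour

1195.1 mm/day × 0.0393701 in/mm × 0.0416667 day/hour = 1.96 in/hour.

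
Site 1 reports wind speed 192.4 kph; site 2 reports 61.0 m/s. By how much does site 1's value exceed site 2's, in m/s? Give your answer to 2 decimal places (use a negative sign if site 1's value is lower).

-7.56 m/s

site 1: 192.4 km/h = 53.4444 m/s.
Difference: 53.4444 − 61.0000 = -7.56 m/s.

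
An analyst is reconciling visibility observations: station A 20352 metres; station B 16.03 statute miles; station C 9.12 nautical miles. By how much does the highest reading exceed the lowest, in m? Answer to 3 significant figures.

station B: 16.03 SM = 25797.78 m.
station C: 9.12 nmi = 16890.24 m.
Spread: 25797.78 − 16890.24 = 8910 m.

8910 m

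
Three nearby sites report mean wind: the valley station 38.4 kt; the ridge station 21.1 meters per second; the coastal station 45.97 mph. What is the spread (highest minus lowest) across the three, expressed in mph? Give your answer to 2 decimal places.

3.01 mph

the valley station: 38.4 kt = 44.1899 mph.
the ridge station: 21.1 m/s = 47.1994 mph.
Spread: 47.1994 − 44.1899 = 3.01 mph.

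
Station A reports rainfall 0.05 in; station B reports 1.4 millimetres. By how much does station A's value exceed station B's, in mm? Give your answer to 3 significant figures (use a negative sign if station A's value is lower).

-0.130 mm

station A: 0.05 in = 1.27000 mm.
Difference: 1.27000 − 1.40000 = -0.130 mm.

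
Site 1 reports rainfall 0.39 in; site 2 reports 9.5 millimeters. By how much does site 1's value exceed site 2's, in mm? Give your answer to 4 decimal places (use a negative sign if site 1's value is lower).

site 1: 0.39 in = 9.906000 mm.
Difference: 9.906000 − 9.500000 = 0.4060 mm.

0.4060 mm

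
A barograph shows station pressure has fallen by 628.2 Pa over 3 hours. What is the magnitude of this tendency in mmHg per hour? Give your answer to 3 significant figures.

1.57 mmHg per hour

628.2 Pa / 3 h × 0.00750062 mmHg/Pa = 1.57 mmHg/h.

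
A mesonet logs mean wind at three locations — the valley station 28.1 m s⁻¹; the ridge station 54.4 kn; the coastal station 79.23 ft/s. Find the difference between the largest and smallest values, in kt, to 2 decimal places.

7.68 kt

the valley station: 28.1 m/s = 54.6220 kt.
the coastal station: 79.23 ft/s = 46.9425 kt.
Spread: 54.6220 − 46.9425 = 7.68 kt.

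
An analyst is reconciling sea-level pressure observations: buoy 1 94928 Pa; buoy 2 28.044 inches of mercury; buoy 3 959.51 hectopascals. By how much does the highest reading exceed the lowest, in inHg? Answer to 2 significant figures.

0.30 inHg

buoy 1: 94928 Pa = 28.0322 inHg.
buoy 3: 959.51 hPa = 28.3343 inHg.
Spread: 28.3343 − 28.0322 = 0.30 inHg.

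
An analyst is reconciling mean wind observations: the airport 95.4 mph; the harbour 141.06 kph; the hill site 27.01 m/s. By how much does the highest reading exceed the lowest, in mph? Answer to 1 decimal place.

35.0 mph

the harbour: 141.06 km/h = 87.651 mph.
the hill site: 27.01 m/s = 60.420 mph.
Spread: 95.400 − 60.420 = 35.0 mph.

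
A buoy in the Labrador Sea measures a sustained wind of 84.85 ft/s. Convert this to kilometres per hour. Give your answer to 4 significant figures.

93.10 km/h

1 ft/s = 1.09728 km/h, so 84.85 × 1.09728 = 93.10 km/h.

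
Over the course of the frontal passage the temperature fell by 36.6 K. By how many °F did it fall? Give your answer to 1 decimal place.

A change of 1 °C equals a change of 1.8 °F: Δ°F = 36.6 × 1.8 = 65.9 °F.

65.9 °F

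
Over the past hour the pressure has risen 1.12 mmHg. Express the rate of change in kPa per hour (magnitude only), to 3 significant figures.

1.12 mmHg / 1 h × 0.133322 kPa/mmHg = 0.149 kPa/h.

0.149 kPa per hour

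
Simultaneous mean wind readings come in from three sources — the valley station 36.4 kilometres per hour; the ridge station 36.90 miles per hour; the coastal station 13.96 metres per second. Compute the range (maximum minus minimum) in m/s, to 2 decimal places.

6.38 m/s

the valley station: 36.4 km/h = 10.1111 m/s.
the ridge station: 36.90 mph = 16.4958 m/s.
Spread: 16.4958 − 10.1111 = 6.38 m/s.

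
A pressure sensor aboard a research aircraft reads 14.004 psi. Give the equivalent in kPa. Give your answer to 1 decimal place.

96.6 kPa

1 psi = 6.89476 kPa, so 14.004 × 6.89476 = 96.6 kPa.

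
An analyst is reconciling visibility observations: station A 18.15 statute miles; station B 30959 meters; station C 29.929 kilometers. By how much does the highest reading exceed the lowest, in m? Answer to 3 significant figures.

station A: 18.15 SM = 29209.59 m.
station C: 29.929 km = 29929.00 m.
Spread: 30959.00 − 29209.59 = 1750 m.

1750 m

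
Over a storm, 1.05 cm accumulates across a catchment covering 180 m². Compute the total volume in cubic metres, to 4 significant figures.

Depth: 1.05 cm × 10 = 10.5 mm.
1 mm over 1 m² is 1 L, so volume = 10.5 × 180 = 1890 L = 1.890 m³.

1.890 cubic metres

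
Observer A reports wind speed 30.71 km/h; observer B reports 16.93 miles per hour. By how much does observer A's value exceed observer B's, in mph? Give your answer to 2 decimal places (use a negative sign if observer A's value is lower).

2.15 mph

observer A: 30.71 km/h = 19.0823 mph.
Difference: 19.0823 − 16.9300 = 2.15 mph.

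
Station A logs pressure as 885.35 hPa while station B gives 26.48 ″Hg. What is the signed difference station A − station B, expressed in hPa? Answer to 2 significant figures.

station B: 26.48 inHg = 896.72 hPa.
Difference: 885.35 − 896.72 = -11 hPa.

-11 hPa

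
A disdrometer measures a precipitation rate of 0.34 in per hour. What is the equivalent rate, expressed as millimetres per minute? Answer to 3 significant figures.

0.34 in/hour × 25.4 mm/in × 0.0166667 hour/minute = 0.144 mm/minute.

0.144 mm/minute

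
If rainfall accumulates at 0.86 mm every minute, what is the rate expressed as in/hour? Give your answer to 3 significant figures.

2.03 in/hour

0.86 mm/minute × 0.0393701 in/mm × 60 minute/hour = 2.03 in/hour.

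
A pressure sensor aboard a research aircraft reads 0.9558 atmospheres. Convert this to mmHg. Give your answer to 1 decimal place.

726.4 mmHg

1 atm = 760 mmHg, so 0.9558 × 760 = 726.4 mmHg.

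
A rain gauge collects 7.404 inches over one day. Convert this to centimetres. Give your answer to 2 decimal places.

1 in = 2.54 cm, so 7.404 × 2.54 = 18.81 cm.

18.81 cm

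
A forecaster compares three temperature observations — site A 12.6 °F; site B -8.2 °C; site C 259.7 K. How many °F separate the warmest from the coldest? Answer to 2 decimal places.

9.45 °F

site A: 12.6 °F = -10.778 °C.
site C: 259.7 K = -13.450 °C.
Spread: (-8.200) − (-13.450) = 5.250 °C = 9.45 °F.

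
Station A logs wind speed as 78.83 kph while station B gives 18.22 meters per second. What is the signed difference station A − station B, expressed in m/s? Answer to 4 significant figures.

station A: 78.83 km/h = 21.89722 m/s.
Difference: 21.89722 − 18.22000 = 3.677 m/s.

3.677 m/s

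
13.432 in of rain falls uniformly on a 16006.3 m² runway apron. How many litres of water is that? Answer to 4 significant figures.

5461000 litres

Depth: 13.432 in × 25.4 = 341.1728 mm.
1 mm over 1 m² is 1 L, so volume = 341.1728 × 16006.3 = 5460914.2 L ≈ 5461000 L.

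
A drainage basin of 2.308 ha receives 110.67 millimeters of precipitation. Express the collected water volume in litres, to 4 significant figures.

2554000 litres

Area: 2.308 ha = 23080 m².
1 mm over 1 m² is 1 L, so volume = 110.67 × 23080 = 2554263.6 L ≈ 2554000 L.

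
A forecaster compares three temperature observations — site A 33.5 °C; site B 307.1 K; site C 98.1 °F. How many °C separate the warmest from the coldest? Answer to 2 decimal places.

site B: 307.1 K = 33.950 °C.
site C: 98.1 °F = 36.722 °C.
Spread: 36.722 − 33.500 = 3.222 °C.

3.22 °C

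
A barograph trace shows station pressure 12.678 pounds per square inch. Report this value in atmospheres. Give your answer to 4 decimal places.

0.8627 atm

1 psi = 0.068046 atm, so 12.678 × 0.068046 = 0.8627 atm.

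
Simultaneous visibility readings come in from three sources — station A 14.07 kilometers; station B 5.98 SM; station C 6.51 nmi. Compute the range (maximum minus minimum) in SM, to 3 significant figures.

2.76 SM

station A: 14.07 km = 8.7427 SM.
station C: 6.51 nmi = 7.4916 SM.
Spread: 8.7427 − 5.9800 = 2.76 SM.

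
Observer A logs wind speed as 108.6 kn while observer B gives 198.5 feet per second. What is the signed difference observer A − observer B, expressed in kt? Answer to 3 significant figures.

-9.01 kt

observer B: 198.5 ft/s = 117.6080 kt.
Difference: 108.6000 − 117.6080 = -9.01 kt.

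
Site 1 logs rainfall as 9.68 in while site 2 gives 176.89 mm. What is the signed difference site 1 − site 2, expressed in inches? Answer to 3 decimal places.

2.716 in

site 2: 176.89 mm = 6.96417 in.
Difference: 9.68000 − 6.96417 = 2.716 in.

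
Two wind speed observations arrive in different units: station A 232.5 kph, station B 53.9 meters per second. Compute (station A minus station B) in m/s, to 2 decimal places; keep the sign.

10.68 m/s

station A: 232.5 km/h = 64.5833 m/s.
Difference: 64.5833 − 53.9000 = 10.68 m/s.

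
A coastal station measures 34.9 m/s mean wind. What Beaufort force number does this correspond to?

34.9 m/s lies in the Beaufort 12 band (hurricane force, ≥32.7 m/s).

Beaufort force 12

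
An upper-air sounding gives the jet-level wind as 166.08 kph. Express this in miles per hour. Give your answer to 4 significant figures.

103.2 mph

1 km/h = 0.621371 mph, so 166.08 × 0.621371 = 103.2 mph.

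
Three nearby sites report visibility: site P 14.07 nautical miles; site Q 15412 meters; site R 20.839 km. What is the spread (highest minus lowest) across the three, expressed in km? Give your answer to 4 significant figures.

site P: 14.07 nmi = 26.0576 km.
site Q: 15412 m = 15.4120 km.
Spread: 26.0576 − 15.4120 = 10.65 km.

10.65 km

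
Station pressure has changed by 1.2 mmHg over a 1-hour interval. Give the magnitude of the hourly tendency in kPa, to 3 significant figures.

0.160 kPa per hour

1.2 mmHg / 1 h × 0.133322 kPa/mmHg = 0.160 kPa/h.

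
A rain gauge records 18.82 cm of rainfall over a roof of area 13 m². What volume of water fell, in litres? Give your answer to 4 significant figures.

Depth: 18.82 cm × 10 = 188.2 mm.
1 mm over 1 m² is 1 L, so volume = 188.2 × 13 = 2446.6 L ≈ 2447 L.

2447 litres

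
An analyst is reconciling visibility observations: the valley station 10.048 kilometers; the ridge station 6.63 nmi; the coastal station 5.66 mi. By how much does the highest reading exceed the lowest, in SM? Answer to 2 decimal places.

the valley station: 10.048 km = 6.2435 SM.
the ridge station: 6.63 nmi = 7.6297 SM.
Spread: 7.6297 − 5.6600 = 1.97 SM.

1.97 SM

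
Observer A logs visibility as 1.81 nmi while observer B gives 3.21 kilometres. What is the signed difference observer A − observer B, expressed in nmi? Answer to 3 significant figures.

0.0767 nmi

observer B: 3.21 km = 1.733261 nmi.
Difference: 1.810000 − 1.733261 = 0.0767 nmi.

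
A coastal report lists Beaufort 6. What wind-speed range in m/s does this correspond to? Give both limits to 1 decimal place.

Beaufort 6 (strong breeze) spans 10.8–13.8 m/s.

10.8 to 13.8 m/s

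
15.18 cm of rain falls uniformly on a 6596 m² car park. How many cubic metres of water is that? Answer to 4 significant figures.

Depth: 15.18 cm × 10 = 151.8 mm.
1 mm over 1 m² is 1 L, so volume = 151.8 × 6596 = 1001272.8 L = 1001 m³.

1001 cubic metres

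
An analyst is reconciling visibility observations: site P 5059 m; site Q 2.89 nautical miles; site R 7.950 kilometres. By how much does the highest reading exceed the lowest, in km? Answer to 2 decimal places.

2.89 km

site P: 5059 m = 5.0590 km.
site Q: 2.89 nmi = 5.3523 km.
Spread: 7.9500 − 5.0590 = 2.89 km.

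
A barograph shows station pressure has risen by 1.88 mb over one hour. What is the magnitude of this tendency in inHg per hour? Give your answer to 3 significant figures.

1.88 mb / 1 h × 0.02953 inHg/mb = 0.0555 inHg/h.

0.0555 inHg per hour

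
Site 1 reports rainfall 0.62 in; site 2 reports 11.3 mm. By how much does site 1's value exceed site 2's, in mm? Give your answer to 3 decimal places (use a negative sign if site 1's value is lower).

4.448 mm

site 1: 0.62 in = 15.74800 mm.
Difference: 15.74800 − 11.30000 = 4.448 mm.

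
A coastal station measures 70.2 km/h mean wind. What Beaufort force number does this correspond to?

70.2 km/h = 19.5 m/s, which is Beaufort 8 (gale, 17.2–20.7 m/s).

Beaufort force 8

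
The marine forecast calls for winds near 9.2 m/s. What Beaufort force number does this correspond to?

9.2 m/s lies in the Beaufort 5 band (fresh breeze, 8.0–10.7 m/s).

Beaufort force 5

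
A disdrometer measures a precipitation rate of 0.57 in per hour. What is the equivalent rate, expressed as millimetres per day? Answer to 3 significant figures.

347 mm/day

0.57 in/hour × 25.4 mm/in × 24 hour/day = 347 mm/day.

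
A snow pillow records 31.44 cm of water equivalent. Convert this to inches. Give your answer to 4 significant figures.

1 cm = 0.393701 in, so 31.44 × 0.393701 = 12.38 in.

12.38 in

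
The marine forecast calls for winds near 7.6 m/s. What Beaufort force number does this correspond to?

Beaufort force 4

7.6 m/s lies in the Beaufort 4 band (moderate breeze, 5.5–7.9 m/s).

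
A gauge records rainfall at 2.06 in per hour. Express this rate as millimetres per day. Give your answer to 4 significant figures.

1256 mm/day

2.06 in/hour × 25.4 mm/in × 24 hour/day = 1256 mm/day.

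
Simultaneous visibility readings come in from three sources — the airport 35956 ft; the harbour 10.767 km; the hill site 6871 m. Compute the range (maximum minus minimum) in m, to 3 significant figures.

4090 m

the airport: 35956 ft = 10959.39 m.
the harbour: 10.767 km = 10767.00 m.
Spread: 10959.39 − 6871.00 = 4090 m.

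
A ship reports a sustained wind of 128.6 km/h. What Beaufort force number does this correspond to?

Beaufort force 12

128.6 km/h = 35.7 m/s, which is Beaufort 12 (hurricane force, ≥32.7 m/s).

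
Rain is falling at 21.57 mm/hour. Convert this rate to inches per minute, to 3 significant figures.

21.57 mm/hour × 0.0393701 in/mm × 0.0166667 hour/minute = 0.0142 in/minute.

0.0142 in/minute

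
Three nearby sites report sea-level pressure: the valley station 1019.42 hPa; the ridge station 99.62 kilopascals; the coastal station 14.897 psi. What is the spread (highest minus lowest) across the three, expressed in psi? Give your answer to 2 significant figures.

0.45 psi

the valley station: 1019.42 hPa = 14.7854 psi.
the ridge station: 99.62 kPa = 14.4487 psi.
Spread: 14.8970 − 14.4487 = 0.45 psi.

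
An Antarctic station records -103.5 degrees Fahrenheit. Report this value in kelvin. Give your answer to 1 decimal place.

197.9 K

First to °C: -75.28 °C.
Then to K: 197.9 K.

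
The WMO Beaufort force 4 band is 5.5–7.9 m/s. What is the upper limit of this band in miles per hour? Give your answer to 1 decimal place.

5.5–7.9 m/s × 2.237 = 12.3–17.7 mph.

17.7 mph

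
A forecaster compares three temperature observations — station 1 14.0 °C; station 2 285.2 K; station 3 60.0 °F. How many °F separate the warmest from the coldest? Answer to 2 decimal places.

6.31 °F

station 2: 285.2 K = 12.050 °C.
station 3: 60.0 °F = 15.556 °C.
Spread: 15.556 − 12.050 = 3.506 °C = 6.31 °F.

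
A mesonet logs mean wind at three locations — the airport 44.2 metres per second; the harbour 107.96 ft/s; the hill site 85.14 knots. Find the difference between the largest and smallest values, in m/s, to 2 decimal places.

the harbour: 107.96 ft/s = 32.9062 m/s.
the hill site: 85.14 kt = 43.7998 m/s.
Spread: 44.2000 − 32.9062 = 11.29 m/s.

11.29 m/s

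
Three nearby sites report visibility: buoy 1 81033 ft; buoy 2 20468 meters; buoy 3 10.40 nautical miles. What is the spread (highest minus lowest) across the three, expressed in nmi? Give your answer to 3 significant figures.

buoy 1: 81033 ft = 13.3363 nmi.
buoy 2: 20468 m = 11.0518 nmi.
Spread: 13.3363 − 10.4000 = 2.94 nmi.

2.94 nmi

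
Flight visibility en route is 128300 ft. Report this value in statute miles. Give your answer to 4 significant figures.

1 ft = 0.000189394 SM, so 128300 × 0.000189394 = 24.30 SM.

24.30 SM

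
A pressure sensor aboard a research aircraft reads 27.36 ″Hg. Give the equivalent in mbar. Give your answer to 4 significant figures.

926.5 mb

1 inHg = 33.8639 mb, so 27.36 × 33.8639 = 926.5 mb.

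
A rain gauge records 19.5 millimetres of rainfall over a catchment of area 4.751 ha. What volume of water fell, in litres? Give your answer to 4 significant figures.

Area: 4.751 ha = 47510 m².
1 mm over 1 m² is 1 L, so volume = 19.5 × 47510 = 926445 L ≈ 926400 L.

926400 litres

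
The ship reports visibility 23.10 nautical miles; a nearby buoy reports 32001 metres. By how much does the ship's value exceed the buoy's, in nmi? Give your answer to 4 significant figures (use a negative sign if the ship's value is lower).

the buoy: 32001 m = 17.27916 nmi.
Difference: 23.10000 − 17.27916 = 5.821 nmi.

5.821 nmi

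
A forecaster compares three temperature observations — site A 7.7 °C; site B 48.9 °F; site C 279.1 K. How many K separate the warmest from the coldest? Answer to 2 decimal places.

3.44 K

site B: 48.9 °F = 9.389 °C.
site C: 279.1 K = 5.950 °C.
Spread: 9.389 − 5.950 = 3.439 °C.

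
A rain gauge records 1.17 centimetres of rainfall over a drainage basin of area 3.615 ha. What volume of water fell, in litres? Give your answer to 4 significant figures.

Depth: 1.17 cm × 10 = 11.7 mm.
Area: 3.615 ha = 36150 m².
1 mm over 1 m² is 1 L, so volume = 11.7 × 36150 = 422955 L ≈ 423000 L.

423000 litres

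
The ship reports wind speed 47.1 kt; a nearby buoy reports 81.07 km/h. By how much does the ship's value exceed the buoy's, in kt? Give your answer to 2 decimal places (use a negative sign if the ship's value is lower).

the buoy: 81.07 km/h = 43.7743 kt.
Difference: 47.1000 − 43.7743 = 3.33 kt.

3.33 kt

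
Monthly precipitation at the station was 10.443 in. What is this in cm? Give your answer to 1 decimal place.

26.5 cm

1 in = 2.54 cm, so 10.443 × 2.54 = 26.5 cm.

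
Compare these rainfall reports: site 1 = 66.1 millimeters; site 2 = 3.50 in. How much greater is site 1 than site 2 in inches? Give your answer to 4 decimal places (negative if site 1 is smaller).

-0.8976 in

site 1: 66.1 mm = 2.602362 in.
Difference: 2.602362 − 3.500000 = -0.8976 in.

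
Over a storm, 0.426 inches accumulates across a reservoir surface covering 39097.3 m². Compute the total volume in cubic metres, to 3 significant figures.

Depth: 0.426 in × 25.4 = 10.8204 mm.
1 mm over 1 m² is 1 L, so volume = 10.8204 × 39097.3 = 423048.42 L = 423 m³.

423 cubic metres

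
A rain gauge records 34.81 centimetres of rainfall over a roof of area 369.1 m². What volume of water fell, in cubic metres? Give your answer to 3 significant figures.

Depth: 34.81 cm × 10 = 348.1 mm.
1 mm over 1 m² is 1 L, so volume = 348.1 × 369.1 = 128483.71 L = 128 m³.

128 cubic metres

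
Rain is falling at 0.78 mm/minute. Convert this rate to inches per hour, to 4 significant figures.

1.843 in/hour

0.78 mm/minute × 0.0393701 in/mm × 60 minute/hour = 1.843 in/hour.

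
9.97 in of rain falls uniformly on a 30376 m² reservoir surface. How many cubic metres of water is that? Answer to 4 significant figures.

7692 cubic metres

Depth: 9.97 in × 25.4 = 253.238 mm.
1 mm over 1 m² is 1 L, so volume = 253.238 × 30376 = 7692357.5 L = 7692 m³.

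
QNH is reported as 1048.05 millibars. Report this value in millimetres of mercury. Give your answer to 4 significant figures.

1 mb = 0.750062 mmHg, so 1048.05 × 0.750062 = 786.1 mmHg.

786.1 mmHg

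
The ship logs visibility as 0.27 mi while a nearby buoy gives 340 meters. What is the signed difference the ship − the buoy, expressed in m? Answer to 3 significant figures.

the ship: 0.27 SM = 434.523 m.
Difference: 434.523 − 340.000 = 94.5 m.

94.5 m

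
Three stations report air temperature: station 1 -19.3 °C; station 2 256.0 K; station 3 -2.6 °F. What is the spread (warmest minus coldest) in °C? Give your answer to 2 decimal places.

2.15 °C

station 2: 256.0 K = -17.150 °C.
station 3: -2.6 °F = -19.222 °C.
Spread: (-17.150) − (-19.300) = 2.150 °C.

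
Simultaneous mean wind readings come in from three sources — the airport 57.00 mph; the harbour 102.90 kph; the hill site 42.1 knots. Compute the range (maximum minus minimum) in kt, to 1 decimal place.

13.5 kt

the airport: 57.00 mph = 49.532 kt.
the harbour: 102.90 km/h = 55.562 kt.
Spread: 55.562 − 42.100 = 13.5 kt.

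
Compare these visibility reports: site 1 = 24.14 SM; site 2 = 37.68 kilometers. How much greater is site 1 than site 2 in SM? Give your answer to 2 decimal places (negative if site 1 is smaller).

0.73 SM

site 2: 37.68 km = 23.4133 SM.
Difference: 24.1400 − 23.4133 = 0.73 SM.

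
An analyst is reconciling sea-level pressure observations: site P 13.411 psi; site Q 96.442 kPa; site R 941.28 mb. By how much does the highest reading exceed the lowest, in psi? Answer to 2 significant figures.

0.58 psi

site Q: 96.442 kPa = 13.9877 psi.
site R: 941.28 mb = 13.6521 psi.
Spread: 13.9877 − 13.4110 = 0.58 psi.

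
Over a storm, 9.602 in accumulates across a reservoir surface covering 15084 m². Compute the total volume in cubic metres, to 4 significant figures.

3679 cubic metres

Depth: 9.602 in × 25.4 = 243.8908 mm.
1 mm over 1 m² is 1 L, so volume = 243.8908 × 15084 = 3678848.8 L = 3679 m³.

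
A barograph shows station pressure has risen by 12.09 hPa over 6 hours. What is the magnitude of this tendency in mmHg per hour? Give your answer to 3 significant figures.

1.51 mmHg per hour

12.09 hPa / 6 h × 0.750062 mmHg/hPa = 1.51 mmHg/h.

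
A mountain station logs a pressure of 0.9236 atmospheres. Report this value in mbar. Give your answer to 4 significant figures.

1 atm = 1013.25 mb, so 0.9236 × 1013.25 = 935.8 mb.

935.8 mb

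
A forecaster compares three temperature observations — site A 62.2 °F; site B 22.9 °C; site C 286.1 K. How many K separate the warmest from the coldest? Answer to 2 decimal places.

site A: 62.2 °F = 16.778 °C.
site C: 286.1 K = 12.950 °C.
Spread: 22.900 − 12.950 = 9.950 °C.

9.95 K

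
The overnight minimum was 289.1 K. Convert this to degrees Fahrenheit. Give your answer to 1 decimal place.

First to °C: 15.95 °C.
Then to °F: 60.7 °F.

60.7 °F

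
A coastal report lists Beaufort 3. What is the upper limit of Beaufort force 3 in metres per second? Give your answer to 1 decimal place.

5.4 m/s

Beaufort 3 (gentle breeze) spans 3.4–5.4 m/s.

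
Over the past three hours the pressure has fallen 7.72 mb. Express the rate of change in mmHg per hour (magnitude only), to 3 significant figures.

1.93 mmHg per hour

7.72 mb / 3 h × 0.750062 mmHg/mb = 1.93 mmHg/h.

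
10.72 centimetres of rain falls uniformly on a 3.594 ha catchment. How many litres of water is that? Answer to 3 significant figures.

3850000 litres

Depth: 10.72 cm × 10 = 107.2 mm.
Area: 3.594 ha = 35940 m².
1 mm over 1 m² is 1 L, so volume = 107.2 × 35940 = 3852768 L ≈ 3850000 L.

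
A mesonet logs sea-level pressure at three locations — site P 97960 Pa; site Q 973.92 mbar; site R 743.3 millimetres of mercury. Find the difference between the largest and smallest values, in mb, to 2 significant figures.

17 mb

site P: 97960 Pa = 979.60 mb.
site R: 743.3 mmHg = 990.99 mb.
Spread: 990.99 − 973.92 = 17 mb.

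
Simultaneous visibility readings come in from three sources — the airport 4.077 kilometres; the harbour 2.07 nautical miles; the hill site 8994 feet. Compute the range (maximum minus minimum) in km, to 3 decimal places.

1.336 km

the harbour: 2.07 nmi = 3.83364 km.
the hill site: 8994 ft = 2.74137 km.
Spread: 4.07700 − 2.74137 = 1.336 km.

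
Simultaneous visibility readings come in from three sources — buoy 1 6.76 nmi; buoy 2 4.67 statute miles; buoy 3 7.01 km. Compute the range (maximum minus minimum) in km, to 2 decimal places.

5.51 km

buoy 1: 6.76 nmi = 12.5195 km.
buoy 2: 4.67 SM = 7.5156 km.
Spread: 12.5195 − 7.0100 = 5.51 km.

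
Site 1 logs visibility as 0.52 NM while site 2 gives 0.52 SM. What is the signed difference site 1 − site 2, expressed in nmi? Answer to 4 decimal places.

0.0681 nmi

site 2: 0.52 SM = 0.451868 nmi.
Difference: 0.520000 − 0.451868 = 0.0681 nmi.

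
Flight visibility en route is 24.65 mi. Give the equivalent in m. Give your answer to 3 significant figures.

1 SM = 1609.34 m, so 24.65 × 1609.34 = 39700 m.

39700 m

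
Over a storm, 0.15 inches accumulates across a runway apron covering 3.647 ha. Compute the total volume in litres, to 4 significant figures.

Depth: 0.15 in × 25.4 = 3.81 mm.
Area: 3.647 ha = 36470 m².
1 mm over 1 m² is 1 L, so volume = 3.81 × 36470 = 138950.7 L ≈ 139000 L.

139000 litres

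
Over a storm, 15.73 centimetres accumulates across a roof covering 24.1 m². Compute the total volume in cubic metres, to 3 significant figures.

3.79 cubic metres

Depth: 15.73 cm × 10 = 157.3 mm.
1 mm over 1 m² is 1 L, so volume = 157.3 × 24.1 = 3790.93 L = 3.79 m³.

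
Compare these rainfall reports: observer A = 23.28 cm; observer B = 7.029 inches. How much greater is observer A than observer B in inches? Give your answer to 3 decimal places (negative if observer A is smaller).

observer A: 23.28 cm = 9.16535 in.
Difference: 9.16535 − 7.02900 = 2.136 in.

2.136 in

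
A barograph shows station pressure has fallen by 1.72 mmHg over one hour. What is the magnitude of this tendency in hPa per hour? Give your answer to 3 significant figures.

2.29 hPa per hour

1.72 mmHg / 1 h × 1.33322 hPa/mmHg = 2.29 hPa/h.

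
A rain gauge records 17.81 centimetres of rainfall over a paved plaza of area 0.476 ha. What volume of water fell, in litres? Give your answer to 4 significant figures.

Depth: 17.81 cm × 10 = 178.1 mm.
Area: 0.476 ha = 4760 m².
1 mm over 1 m² is 1 L, so volume = 178.1 × 4760 = 847756 L ≈ 847800 L.

847800 litres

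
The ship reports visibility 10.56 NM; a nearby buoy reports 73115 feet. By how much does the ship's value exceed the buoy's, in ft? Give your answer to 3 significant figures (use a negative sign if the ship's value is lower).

-8950 ft

the ship: 10.56 nmi = 64163.78 ft.
Difference: 64163.78 − 73115.00 = -8950 ft.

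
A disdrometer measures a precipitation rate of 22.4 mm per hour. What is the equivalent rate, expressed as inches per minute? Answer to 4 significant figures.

22.4 mm/hour × 0.0393701 in/mm × 0.0166667 hour/minute = 0.01470 in/minute.

0.01470 in/minute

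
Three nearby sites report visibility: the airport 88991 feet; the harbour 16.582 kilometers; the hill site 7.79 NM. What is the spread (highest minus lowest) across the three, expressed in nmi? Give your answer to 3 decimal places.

6.856 nmi

the airport: 88991 ft = 14.64603 nmi.
the harbour: 16.582 km = 8.95356 nmi.
Spread: 14.64603 − 7.79000 = 6.856 nmi.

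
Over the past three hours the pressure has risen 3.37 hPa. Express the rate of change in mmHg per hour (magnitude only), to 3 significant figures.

3.37 hPa / 3 h × 0.750062 mmHg/hPa = 0.843 mmHg/h.

0.843 mmHg per hour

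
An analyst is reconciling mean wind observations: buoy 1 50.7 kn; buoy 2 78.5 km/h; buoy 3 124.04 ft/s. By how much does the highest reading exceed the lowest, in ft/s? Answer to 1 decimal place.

52.5 ft/s

buoy 1: 50.7 kt = 85.572 ft/s.
buoy 2: 78.5 km/h = 71.541 ft/s.
Spread: 124.040 − 71.541 = 52.5 ft/s.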